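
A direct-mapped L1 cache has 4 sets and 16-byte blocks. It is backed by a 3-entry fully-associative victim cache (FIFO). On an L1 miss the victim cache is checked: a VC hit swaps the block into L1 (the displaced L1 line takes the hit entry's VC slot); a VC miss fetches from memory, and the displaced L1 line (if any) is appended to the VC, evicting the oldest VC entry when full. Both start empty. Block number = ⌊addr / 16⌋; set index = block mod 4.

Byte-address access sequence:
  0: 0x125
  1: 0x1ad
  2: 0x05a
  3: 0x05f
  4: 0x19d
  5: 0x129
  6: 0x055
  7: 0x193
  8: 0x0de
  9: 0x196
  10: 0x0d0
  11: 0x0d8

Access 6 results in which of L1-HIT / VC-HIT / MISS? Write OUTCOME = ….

#0 0x125→b18/s2 MISS; vc=[]
#1 0x1ad→b26/s2 MISS; vc=[18]
#2 0x5a→b5/s1 MISS; vc=[18]
#3 0x5f→b5/s1 L1-HIT; vc=[18]
#4 0x19d→b25/s1 MISS; vc=[18,5]
#5 0x129→b18/s2 VC-HIT; vc=[26,5]
#6 0x55→b5/s1 VC-HIT; vc=[26,25]
#7 0x193→b25/s1 VC-HIT; vc=[26,5]
#8 0xde→b13/s1 MISS; vc=[26,5,25]
#9 0x196→b25/s1 VC-HIT; vc=[26,5,13]
#10 0xd0→b13/s1 VC-HIT; vc=[26,5,25]
#11 0xd8→b13/s1 L1-HIT; vc=[26,5,25]

OUTCOME = VC-HIT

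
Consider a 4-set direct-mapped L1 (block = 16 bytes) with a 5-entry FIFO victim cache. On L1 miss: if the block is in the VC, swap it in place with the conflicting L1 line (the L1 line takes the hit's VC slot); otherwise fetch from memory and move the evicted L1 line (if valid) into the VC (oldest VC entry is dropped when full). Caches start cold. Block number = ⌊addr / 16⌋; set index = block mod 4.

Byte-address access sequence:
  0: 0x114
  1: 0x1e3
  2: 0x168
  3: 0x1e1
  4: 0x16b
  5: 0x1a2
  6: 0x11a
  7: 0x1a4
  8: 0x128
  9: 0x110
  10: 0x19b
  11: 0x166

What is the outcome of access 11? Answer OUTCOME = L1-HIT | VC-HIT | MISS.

OUTCOME = VC-HIT

0: 0x114 (blk 17, set 1) → MISS  vc=[]
1: 0x1e3 (blk 30, set 2) → MISS  vc=[]
2: 0x168 (blk 22, set 2) → MISS  vc=[30]
3: 0x1e1 (blk 30, set 2) → VC-HIT  vc=[22]
4: 0x16b (blk 22, set 2) → VC-HIT  vc=[30]
5: 0x1a2 (blk 26, set 2) → MISS  vc=[30, 22]
6: 0x11a (blk 17, set 1) → L1-HIT  vc=[30, 22]
7: 0x1a4 (blk 26, set 2) → L1-HIT  vc=[30, 22]
8: 0x128 (blk 18, set 2) → MISS  vc=[30, 22, 26]
9: 0x110 (blk 17, set 1) → L1-HIT  vc=[30, 22, 26]
10: 0x19b (blk 25, set 1) → MISS  vc=[30, 22, 26, 17]
11: 0x166 (blk 22, set 2) → VC-HIT  vc=[30, 18, 26, 17]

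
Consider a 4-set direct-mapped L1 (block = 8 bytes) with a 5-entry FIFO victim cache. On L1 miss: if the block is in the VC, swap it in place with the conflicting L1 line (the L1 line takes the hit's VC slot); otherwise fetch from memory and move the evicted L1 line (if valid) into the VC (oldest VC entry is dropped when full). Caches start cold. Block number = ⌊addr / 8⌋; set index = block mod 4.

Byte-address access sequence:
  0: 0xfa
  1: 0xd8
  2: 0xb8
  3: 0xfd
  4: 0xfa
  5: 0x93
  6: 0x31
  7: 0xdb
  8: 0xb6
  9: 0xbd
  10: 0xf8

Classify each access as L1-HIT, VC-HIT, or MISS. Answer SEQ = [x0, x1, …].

#0 0xfa→b31/s3 MISS; vc=[]
#1 0xd8→b27/s3 MISS; vc=[31]
#2 0xb8→b23/s3 MISS; vc=[31,27]
#3 0xfd→b31/s3 VC-HIT; vc=[23,27]
#4 0xfa→b31/s3 L1-HIT; vc=[23,27]
#5 0x93→b18/s2 MISS; vc=[23,27]
#6 0x31→b6/s2 MISS; vc=[23,27,18]
#7 0xdb→b27/s3 VC-HIT; vc=[23,31,18]
#8 0xb6→b22/s2 MISS; vc=[23,31,18,6]
#9 0xbd→b23/s3 VC-HIT; vc=[27,31,18,6]
#10 0xf8→b31/s3 VC-HIT; vc=[27,23,18,6]

SEQ = [MISS, MISS, MISS, VC-HIT, L1-HIT, MISS, MISS, VC-HIT, MISS, VC-HIT, VC-HIT]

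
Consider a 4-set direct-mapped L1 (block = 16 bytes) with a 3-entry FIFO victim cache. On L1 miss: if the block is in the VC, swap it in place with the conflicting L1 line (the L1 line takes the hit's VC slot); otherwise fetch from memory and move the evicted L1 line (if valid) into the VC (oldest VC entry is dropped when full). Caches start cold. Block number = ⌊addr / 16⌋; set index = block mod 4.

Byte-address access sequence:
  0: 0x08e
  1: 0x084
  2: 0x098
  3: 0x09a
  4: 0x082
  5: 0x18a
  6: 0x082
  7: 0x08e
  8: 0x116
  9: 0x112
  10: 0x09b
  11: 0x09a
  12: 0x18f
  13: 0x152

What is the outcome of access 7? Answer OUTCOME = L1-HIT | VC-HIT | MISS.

0: 0x8e (blk 8, set 0) → MISS  vc=[]
1: 0x84 (blk 8, set 0) → L1-HIT  vc=[]
2: 0x98 (blk 9, set 1) → MISS  vc=[]
3: 0x9a (blk 9, set 1) → L1-HIT  vc=[]
4: 0x82 (blk 8, set 0) → L1-HIT  vc=[]
5: 0x18a (blk 24, set 0) → MISS  vc=[8]
6: 0x82 (blk 8, set 0) → VC-HIT  vc=[24]
7: 0x8e (blk 8, set 0) → L1-HIT  vc=[24]
8: 0x116 (blk 17, set 1) → MISS  vc=[24, 9]
9: 0x112 (blk 17, set 1) → L1-HIT  vc=[24, 9]
10: 0x9b (blk 9, set 1) → VC-HIT  vc=[24, 17]
11: 0x9a (blk 9, set 1) → L1-HIT  vc=[24, 17]
12: 0x18f (blk 24, set 0) → VC-HIT  vc=[8, 17]
13: 0x152 (blk 21, set 1) → MISS  vc=[8, 17, 9]

OUTCOME = L1-HIT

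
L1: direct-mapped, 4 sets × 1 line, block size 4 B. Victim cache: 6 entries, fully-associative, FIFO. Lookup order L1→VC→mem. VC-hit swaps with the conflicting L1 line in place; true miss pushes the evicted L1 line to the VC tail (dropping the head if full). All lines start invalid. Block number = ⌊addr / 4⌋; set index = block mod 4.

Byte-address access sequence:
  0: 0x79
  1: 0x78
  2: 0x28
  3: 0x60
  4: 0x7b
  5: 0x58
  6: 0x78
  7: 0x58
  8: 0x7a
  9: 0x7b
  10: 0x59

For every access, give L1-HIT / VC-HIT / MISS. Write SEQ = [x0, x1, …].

SEQ = [MISS, L1-HIT, MISS, MISS, VC-HIT, MISS, VC-HIT, VC-HIT, VC-HIT, L1-HIT, VC-HIT]

#0 0x79→b30/s2 MISS; vc=[]
#1 0x78→b30/s2 L1-HIT; vc=[]
#2 0x28→b10/s2 MISS; vc=[30]
#3 0x60→b24/s0 MISS; vc=[30]
#4 0x7b→b30/s2 VC-HIT; vc=[10]
#5 0x58→b22/s2 MISS; vc=[10,30]
#6 0x78→b30/s2 VC-HIT; vc=[10,22]
#7 0x58→b22/s2 VC-HIT; vc=[10,30]
#8 0x7a→b30/s2 VC-HIT; vc=[10,22]
#9 0x7b→b30/s2 L1-HIT; vc=[10,22]
#10 0x59→b22/s2 VC-HIT; vc=[10,30]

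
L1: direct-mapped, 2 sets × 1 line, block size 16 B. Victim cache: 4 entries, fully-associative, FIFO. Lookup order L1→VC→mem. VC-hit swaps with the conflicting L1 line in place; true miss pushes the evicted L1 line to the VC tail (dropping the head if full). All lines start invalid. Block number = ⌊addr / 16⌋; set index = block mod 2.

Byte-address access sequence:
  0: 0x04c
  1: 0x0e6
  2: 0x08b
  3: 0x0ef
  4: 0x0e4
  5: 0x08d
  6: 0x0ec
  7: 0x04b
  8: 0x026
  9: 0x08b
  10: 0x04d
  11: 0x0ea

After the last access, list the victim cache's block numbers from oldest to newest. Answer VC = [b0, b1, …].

VC = [4, 2, 8]

0: 0x4c (blk 4, set 0) → MISS  vc=[]
1: 0xe6 (blk 14, set 0) → MISS  vc=[4]
2: 0x8b (blk 8, set 0) → MISS  vc=[4, 14]
3: 0xef (blk 14, set 0) → VC-HIT  vc=[4, 8]
4: 0xe4 (blk 14, set 0) → L1-HIT  vc=[4, 8]
5: 0x8d (blk 8, set 0) → VC-HIT  vc=[4, 14]
6: 0xec (blk 14, set 0) → VC-HIT  vc=[4, 8]
7: 0x4b (blk 4, set 0) → VC-HIT  vc=[14, 8]
8: 0x26 (blk 2, set 0) → MISS  vc=[14, 8, 4]
9: 0x8b (blk 8, set 0) → VC-HIT  vc=[14, 2, 4]
10: 0x4d (blk 4, set 0) → VC-HIT  vc=[14, 2, 8]
11: 0xea (blk 14, set 0) → VC-HIT  vc=[4, 2, 8]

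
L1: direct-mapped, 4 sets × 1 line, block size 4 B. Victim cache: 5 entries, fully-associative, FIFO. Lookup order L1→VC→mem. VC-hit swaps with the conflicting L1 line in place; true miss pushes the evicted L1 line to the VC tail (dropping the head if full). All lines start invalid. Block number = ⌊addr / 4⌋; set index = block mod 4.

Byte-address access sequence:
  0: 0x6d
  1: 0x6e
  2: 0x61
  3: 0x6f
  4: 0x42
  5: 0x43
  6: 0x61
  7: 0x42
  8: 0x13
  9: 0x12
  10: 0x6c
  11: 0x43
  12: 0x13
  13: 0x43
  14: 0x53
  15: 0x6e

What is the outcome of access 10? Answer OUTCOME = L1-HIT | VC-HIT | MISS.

OUTCOME = L1-HIT

  [0] addr=0x6d blk=27 s=3: MISS | VC []
  [1] addr=0x6e blk=27 s=3: L1-HIT | VC []
  [2] addr=0x61 blk=24 s=0: MISS | VC []
  [3] addr=0x6f blk=27 s=3: L1-HIT | VC []
  [4] addr=0x42 blk=16 s=0: MISS | VC [24]
  [5] addr=0x43 blk=16 s=0: L1-HIT | VC [24]
  [6] addr=0x61 blk=24 s=0: VC-HIT | VC [16]
  [7] addr=0x42 blk=16 s=0: VC-HIT | VC [24]
  [8] addr=0x13 blk=4 s=0: MISS | VC [24, 16]
  [9] addr=0x12 blk=4 s=0: L1-HIT | VC [24, 16]
  [10] addr=0x6c blk=27 s=3: L1-HIT | VC [24, 16]
  [11] addr=0x43 blk=16 s=0: VC-HIT | VC [24, 4]
  [12] addr=0x13 blk=4 s=0: VC-HIT | VC [24, 16]
  [13] addr=0x43 blk=16 s=0: VC-HIT | VC [24, 4]
  [14] addr=0x53 blk=20 s=0: MISS | VC [24, 4, 16]
  [15] addr=0x6e blk=27 s=3: L1-HIT | VC [24, 4, 16]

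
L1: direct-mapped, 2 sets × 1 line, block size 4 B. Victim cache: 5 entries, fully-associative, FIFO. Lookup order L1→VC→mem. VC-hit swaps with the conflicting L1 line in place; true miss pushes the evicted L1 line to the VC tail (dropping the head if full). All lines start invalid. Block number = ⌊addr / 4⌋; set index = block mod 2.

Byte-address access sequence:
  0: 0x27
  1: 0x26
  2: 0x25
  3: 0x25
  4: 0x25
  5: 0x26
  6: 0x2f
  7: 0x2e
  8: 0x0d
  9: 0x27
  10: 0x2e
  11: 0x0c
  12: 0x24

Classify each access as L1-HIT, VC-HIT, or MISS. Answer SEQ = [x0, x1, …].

SEQ = [MISS, L1-HIT, L1-HIT, L1-HIT, L1-HIT, L1-HIT, MISS, L1-HIT, MISS, VC-HIT, VC-HIT, VC-HIT, VC-HIT]

  [0] addr=0x27 blk=9 s=1: MISS | VC []
  [1] addr=0x26 blk=9 s=1: L1-HIT | VC []
  [2] addr=0x25 blk=9 s=1: L1-HIT | VC []
  [3] addr=0x25 blk=9 s=1: L1-HIT | VC []
  [4] addr=0x25 blk=9 s=1: L1-HIT | VC []
  [5] addr=0x26 blk=9 s=1: L1-HIT | VC []
  [6] addr=0x2f blk=11 s=1: MISS | VC [9]
  [7] addr=0x2e blk=11 s=1: L1-HIT | VC [9]
  [8] addr=0xd blk=3 s=1: MISS | VC [9, 11]
  [9] addr=0x27 blk=9 s=1: VC-HIT | VC [3, 11]
  [10] addr=0x2e blk=11 s=1: VC-HIT | VC [3, 9]
  [11] addr=0xc blk=3 s=1: VC-HIT | VC [11, 9]
  [12] addr=0x24 blk=9 s=1: VC-HIT | VC [11, 3]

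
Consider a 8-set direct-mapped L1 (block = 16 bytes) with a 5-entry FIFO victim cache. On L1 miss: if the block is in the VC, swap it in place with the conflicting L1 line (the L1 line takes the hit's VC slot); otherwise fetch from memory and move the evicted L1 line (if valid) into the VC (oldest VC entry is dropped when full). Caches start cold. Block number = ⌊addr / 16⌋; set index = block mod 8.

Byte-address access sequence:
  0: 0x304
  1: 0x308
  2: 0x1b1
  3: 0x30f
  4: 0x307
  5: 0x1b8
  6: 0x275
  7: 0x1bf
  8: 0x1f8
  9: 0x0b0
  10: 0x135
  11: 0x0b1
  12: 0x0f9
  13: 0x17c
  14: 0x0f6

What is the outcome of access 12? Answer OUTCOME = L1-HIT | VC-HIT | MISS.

  [0] addr=0x304 blk=48 s=0: MISS | VC []
  [1] addr=0x308 blk=48 s=0: L1-HIT | VC []
  [2] addr=0x1b1 blk=27 s=3: MISS | VC []
  [3] addr=0x30f blk=48 s=0: L1-HIT | VC []
  [4] addr=0x307 blk=48 s=0: L1-HIT | VC []
  [5] addr=0x1b8 blk=27 s=3: L1-HIT | VC []
  [6] addr=0x275 blk=39 s=7: MISS | VC []
  [7] addr=0x1bf blk=27 s=3: L1-HIT | VC []
  [8] addr=0x1f8 blk=31 s=7: MISS | VC [39]
  [9] addr=0xb0 blk=11 s=3: MISS | VC [39, 27]
  [10] addr=0x135 blk=19 s=3: MISS | VC [39, 27, 11]
  [11] addr=0xb1 blk=11 s=3: VC-HIT | VC [39, 27, 19]
  [12] addr=0xf9 blk=15 s=7: MISS | VC [39, 27, 19, 31]
  [13] addr=0x17c blk=23 s=7: MISS | VC [39, 27, 19, 31, 15]
  [14] addr=0xf6 blk=15 s=7: VC-HIT | VC [39, 27, 19, 31, 23]

OUTCOME = MISS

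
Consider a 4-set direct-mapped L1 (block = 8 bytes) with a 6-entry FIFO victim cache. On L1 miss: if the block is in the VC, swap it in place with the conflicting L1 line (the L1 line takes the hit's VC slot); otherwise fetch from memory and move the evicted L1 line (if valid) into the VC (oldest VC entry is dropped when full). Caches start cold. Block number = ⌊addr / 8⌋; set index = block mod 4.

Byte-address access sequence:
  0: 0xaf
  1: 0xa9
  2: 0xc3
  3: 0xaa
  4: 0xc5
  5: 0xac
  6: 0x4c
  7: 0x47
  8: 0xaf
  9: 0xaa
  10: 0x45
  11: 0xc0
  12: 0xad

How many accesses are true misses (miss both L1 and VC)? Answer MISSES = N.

MISSES = 4

0: 0xaf (blk 21, set 1) → MISS  vc=[]
1: 0xa9 (blk 21, set 1) → L1-HIT  vc=[]
2: 0xc3 (blk 24, set 0) → MISS  vc=[]
3: 0xaa (blk 21, set 1) → L1-HIT  vc=[]
4: 0xc5 (blk 24, set 0) → L1-HIT  vc=[]
5: 0xac (blk 21, set 1) → L1-HIT  vc=[]
6: 0x4c (blk 9, set 1) → MISS  vc=[21]
7: 0x47 (blk 8, set 0) → MISS  vc=[21, 24]
8: 0xaf (blk 21, set 1) → VC-HIT  vc=[9, 24]
9: 0xaa (blk 21, set 1) → L1-HIT  vc=[9, 24]
10: 0x45 (blk 8, set 0) → L1-HIT  vc=[9, 24]
11: 0xc0 (blk 24, set 0) → VC-HIT  vc=[9, 8]
12: 0xad (blk 21, set 1) → L1-HIT  vc=[9, 8]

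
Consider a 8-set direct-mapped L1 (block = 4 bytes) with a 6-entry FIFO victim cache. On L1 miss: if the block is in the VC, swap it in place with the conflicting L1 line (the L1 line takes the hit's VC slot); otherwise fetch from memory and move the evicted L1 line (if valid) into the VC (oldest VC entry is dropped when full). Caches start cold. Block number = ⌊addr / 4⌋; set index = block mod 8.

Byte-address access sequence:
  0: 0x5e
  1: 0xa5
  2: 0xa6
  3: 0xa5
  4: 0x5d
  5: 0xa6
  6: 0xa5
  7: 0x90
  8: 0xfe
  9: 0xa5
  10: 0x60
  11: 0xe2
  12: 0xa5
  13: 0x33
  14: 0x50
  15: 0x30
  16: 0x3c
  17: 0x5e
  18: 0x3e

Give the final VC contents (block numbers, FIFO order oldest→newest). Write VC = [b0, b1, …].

#0 0x5e→b23/s7 MISS; vc=[]
#1 0xa5→b41/s1 MISS; vc=[]
#2 0xa6→b41/s1 L1-HIT; vc=[]
#3 0xa5→b41/s1 L1-HIT; vc=[]
#4 0x5d→b23/s7 L1-HIT; vc=[]
#5 0xa6→b41/s1 L1-HIT; vc=[]
#6 0xa5→b41/s1 L1-HIT; vc=[]
#7 0x90→b36/s4 MISS; vc=[]
#8 0xfe→b63/s7 MISS; vc=[23]
#9 0xa5→b41/s1 L1-HIT; vc=[23]
#10 0x60→b24/s0 MISS; vc=[23]
#11 0xe2→b56/s0 MISS; vc=[23,24]
#12 0xa5→b41/s1 L1-HIT; vc=[23,24]
#13 0x33→b12/s4 MISS; vc=[23,24,36]
#14 0x50→b20/s4 MISS; vc=[23,24,36,12]
#15 0x30→b12/s4 VC-HIT; vc=[23,24,36,20]
#16 0x3c→b15/s7 MISS; vc=[23,24,36,20,63]
#17 0x5e→b23/s7 VC-HIT; vc=[15,24,36,20,63]
#18 0x3e→b15/s7 VC-HIT; vc=[23,24,36,20,63]

VC = [23, 24, 36, 20, 63]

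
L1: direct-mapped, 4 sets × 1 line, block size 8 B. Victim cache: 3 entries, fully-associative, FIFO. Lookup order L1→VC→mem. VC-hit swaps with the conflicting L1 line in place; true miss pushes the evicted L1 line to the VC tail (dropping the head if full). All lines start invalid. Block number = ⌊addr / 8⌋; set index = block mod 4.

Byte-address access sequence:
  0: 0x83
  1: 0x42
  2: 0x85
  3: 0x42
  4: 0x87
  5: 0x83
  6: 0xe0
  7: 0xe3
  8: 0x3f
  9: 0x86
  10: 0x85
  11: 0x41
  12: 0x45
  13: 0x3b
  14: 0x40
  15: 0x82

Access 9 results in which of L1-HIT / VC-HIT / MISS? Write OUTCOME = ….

#0 0x83→b16/s0 MISS; vc=[]
#1 0x42→b8/s0 MISS; vc=[16]
#2 0x85→b16/s0 VC-HIT; vc=[8]
#3 0x42→b8/s0 VC-HIT; vc=[16]
#4 0x87→b16/s0 VC-HIT; vc=[8]
#5 0x83→b16/s0 L1-HIT; vc=[8]
#6 0xe0→b28/s0 MISS; vc=[8,16]
#7 0xe3→b28/s0 L1-HIT; vc=[8,16]
#8 0x3f→b7/s3 MISS; vc=[8,16]
#9 0x86→b16/s0 VC-HIT; vc=[8,28]
#10 0x85→b16/s0 L1-HIT; vc=[8,28]
#11 0x41→b8/s0 VC-HIT; vc=[16,28]
#12 0x45→b8/s0 L1-HIT; vc=[16,28]
#13 0x3b→b7/s3 L1-HIT; vc=[16,28]
#14 0x40→b8/s0 L1-HIT; vc=[16,28]
#15 0x82→b16/s0 VC-HIT; vc=[8,28]

OUTCOME = VC-HIT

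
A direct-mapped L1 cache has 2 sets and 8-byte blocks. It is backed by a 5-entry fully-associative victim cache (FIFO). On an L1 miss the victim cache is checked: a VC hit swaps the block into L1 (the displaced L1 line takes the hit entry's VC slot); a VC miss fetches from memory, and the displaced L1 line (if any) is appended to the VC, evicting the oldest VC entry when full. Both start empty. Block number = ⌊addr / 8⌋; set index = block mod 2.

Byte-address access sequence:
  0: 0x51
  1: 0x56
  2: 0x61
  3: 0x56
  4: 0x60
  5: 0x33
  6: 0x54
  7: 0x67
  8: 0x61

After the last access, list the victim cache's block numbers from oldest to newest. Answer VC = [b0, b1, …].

  [0] addr=0x51 blk=10 s=0: MISS | VC []
  [1] addr=0x56 blk=10 s=0: L1-HIT | VC []
  [2] addr=0x61 blk=12 s=0: MISS | VC [10]
  [3] addr=0x56 blk=10 s=0: VC-HIT | VC [12]
  [4] addr=0x60 blk=12 s=0: VC-HIT | VC [10]
  [5] addr=0x33 blk=6 s=0: MISS | VC [10, 12]
  [6] addr=0x54 blk=10 s=0: VC-HIT | VC [6, 12]
  [7] addr=0x67 blk=12 s=0: VC-HIT | VC [6, 10]
  [8] addr=0x61 blk=12 s=0: L1-HIT | VC [6, 10]

VC = [6, 10]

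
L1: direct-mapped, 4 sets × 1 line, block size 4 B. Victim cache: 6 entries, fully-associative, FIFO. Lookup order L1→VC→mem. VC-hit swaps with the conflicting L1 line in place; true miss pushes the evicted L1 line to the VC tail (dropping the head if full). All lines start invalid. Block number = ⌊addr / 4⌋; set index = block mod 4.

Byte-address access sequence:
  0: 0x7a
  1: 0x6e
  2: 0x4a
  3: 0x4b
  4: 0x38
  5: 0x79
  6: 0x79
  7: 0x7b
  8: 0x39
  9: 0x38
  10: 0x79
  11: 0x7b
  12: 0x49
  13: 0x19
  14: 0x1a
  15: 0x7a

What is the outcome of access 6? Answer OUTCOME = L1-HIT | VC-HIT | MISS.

0: 0x7a (blk 30, set 2) → MISS  vc=[]
1: 0x6e (blk 27, set 3) → MISS  vc=[]
2: 0x4a (blk 18, set 2) → MISS  vc=[30]
3: 0x4b (blk 18, set 2) → L1-HIT  vc=[30]
4: 0x38 (blk 14, set 2) → MISS  vc=[30, 18]
5: 0x79 (blk 30, set 2) → VC-HIT  vc=[14, 18]
6: 0x79 (blk 30, set 2) → L1-HIT  vc=[14, 18]
7: 0x7b (blk 30, set 2) → L1-HIT  vc=[14, 18]
8: 0x39 (blk 14, set 2) → VC-HIT  vc=[30, 18]
9: 0x38 (blk 14, set 2) → L1-HIT  vc=[30, 18]
10: 0x79 (blk 30, set 2) → VC-HIT  vc=[14, 18]
11: 0x7b (blk 30, set 2) → L1-HIT  vc=[14, 18]
12: 0x49 (blk 18, set 2) → VC-HIT  vc=[14, 30]
13: 0x19 (blk 6, set 2) → MISS  vc=[14, 30, 18]
14: 0x1a (blk 6, set 2) → L1-HIT  vc=[14, 30, 18]
15: 0x7a (blk 30, set 2) → VC-HIT  vc=[14, 6, 18]

OUTCOME = L1-HIT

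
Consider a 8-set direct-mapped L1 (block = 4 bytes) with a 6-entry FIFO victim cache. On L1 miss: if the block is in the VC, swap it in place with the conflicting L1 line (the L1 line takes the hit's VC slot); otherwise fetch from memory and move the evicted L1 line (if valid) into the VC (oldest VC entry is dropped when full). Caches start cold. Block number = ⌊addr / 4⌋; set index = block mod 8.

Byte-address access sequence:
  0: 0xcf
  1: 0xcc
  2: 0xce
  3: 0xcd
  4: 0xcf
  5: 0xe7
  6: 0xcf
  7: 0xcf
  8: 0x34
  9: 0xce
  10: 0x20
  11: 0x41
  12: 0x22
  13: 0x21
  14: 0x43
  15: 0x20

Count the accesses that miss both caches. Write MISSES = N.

MISSES = 5

  [0] addr=0xcf blk=51 s=3: MISS | VC []
  [1] addr=0xcc blk=51 s=3: L1-HIT | VC []
  [2] addr=0xce blk=51 s=3: L1-HIT | VC []
  [3] addr=0xcd blk=51 s=3: L1-HIT | VC []
  [4] addr=0xcf blk=51 s=3: L1-HIT | VC []
  [5] addr=0xe7 blk=57 s=1: MISS | VC []
  [6] addr=0xcf blk=51 s=3: L1-HIT | VC []
  [7] addr=0xcf blk=51 s=3: L1-HIT | VC []
  [8] addr=0x34 blk=13 s=5: MISS | VC []
  [9] addr=0xce blk=51 s=3: L1-HIT | VC []
  [10] addr=0x20 blk=8 s=0: MISS | VC []
  [11] addr=0x41 blk=16 s=0: MISS | VC [8]
  [12] addr=0x22 blk=8 s=0: VC-HIT | VC [16]
  [13] addr=0x21 blk=8 s=0: L1-HIT | VC [16]
  [14] addr=0x43 blk=16 s=0: VC-HIT | VC [8]
  [15] addr=0x20 blk=8 s=0: VC-HIT | VC [16]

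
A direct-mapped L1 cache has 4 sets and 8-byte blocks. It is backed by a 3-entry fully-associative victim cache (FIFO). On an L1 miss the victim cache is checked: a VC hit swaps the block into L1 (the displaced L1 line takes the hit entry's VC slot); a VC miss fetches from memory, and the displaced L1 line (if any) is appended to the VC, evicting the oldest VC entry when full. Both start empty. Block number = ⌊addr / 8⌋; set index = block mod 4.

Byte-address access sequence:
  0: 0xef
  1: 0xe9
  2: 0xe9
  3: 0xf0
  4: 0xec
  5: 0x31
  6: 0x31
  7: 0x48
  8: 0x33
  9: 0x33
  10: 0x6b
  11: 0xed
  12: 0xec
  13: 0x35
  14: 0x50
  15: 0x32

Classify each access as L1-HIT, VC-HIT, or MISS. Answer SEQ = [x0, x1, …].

#0 0xef→b29/s1 MISS; vc=[]
#1 0xe9→b29/s1 L1-HIT; vc=[]
#2 0xe9→b29/s1 L1-HIT; vc=[]
#3 0xf0→b30/s2 MISS; vc=[]
#4 0xec→b29/s1 L1-HIT; vc=[]
#5 0x31→b6/s2 MISS; vc=[30]
#6 0x31→b6/s2 L1-HIT; vc=[30]
#7 0x48→b9/s1 MISS; vc=[30,29]
#8 0x33→b6/s2 L1-HIT; vc=[30,29]
#9 0x33→b6/s2 L1-HIT; vc=[30,29]
#10 0x6b→b13/s1 MISS; vc=[30,29,9]
#11 0xed→b29/s1 VC-HIT; vc=[30,13,9]
#12 0xec→b29/s1 L1-HIT; vc=[30,13,9]
#13 0x35→b6/s2 L1-HIT; vc=[30,13,9]
#14 0x50→b10/s2 MISS; vc=[13,9,6]
#15 0x32→b6/s2 VC-HIT; vc=[13,9,10]

SEQ = [MISS, L1-HIT, L1-HIT, MISS, L1-HIT, MISS, L1-HIT, MISS, L1-HIT, L1-HIT, MISS, VC-HIT, L1-HIT, L1-HIT, MISS, VC-HIT]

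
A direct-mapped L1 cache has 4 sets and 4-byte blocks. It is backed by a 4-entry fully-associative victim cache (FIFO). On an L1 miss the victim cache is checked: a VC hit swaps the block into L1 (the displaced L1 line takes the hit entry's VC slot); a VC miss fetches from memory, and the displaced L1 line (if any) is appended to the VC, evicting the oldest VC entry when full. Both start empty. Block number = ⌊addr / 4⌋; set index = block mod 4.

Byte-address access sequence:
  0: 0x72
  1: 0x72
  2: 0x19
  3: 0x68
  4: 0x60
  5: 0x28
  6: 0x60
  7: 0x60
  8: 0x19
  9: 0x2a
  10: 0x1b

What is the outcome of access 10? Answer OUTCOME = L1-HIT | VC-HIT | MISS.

OUTCOME = VC-HIT

0: 0x72 (blk 28, set 0) → MISS  vc=[]
1: 0x72 (blk 28, set 0) → L1-HIT  vc=[]
2: 0x19 (blk 6, set 2) → MISS  vc=[]
3: 0x68 (blk 26, set 2) → MISS  vc=[6]
4: 0x60 (blk 24, set 0) → MISS  vc=[6, 28]
5: 0x28 (blk 10, set 2) → MISS  vc=[6, 28, 26]
6: 0x60 (blk 24, set 0) → L1-HIT  vc=[6, 28, 26]
7: 0x60 (blk 24, set 0) → L1-HIT  vc=[6, 28, 26]
8: 0x19 (blk 6, set 2) → VC-HIT  vc=[10, 28, 26]
9: 0x2a (blk 10, set 2) → VC-HIT  vc=[6, 28, 26]
10: 0x1b (blk 6, set 2) → VC-HIT  vc=[10, 28, 26]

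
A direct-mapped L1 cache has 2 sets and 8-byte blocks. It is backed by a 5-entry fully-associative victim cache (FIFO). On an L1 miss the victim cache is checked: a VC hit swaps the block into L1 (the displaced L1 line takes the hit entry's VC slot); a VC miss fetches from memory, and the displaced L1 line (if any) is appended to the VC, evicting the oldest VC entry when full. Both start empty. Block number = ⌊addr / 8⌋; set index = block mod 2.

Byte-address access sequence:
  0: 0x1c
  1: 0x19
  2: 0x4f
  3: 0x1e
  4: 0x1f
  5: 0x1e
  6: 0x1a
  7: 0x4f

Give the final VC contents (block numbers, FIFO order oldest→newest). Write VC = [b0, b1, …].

#0 0x1c→b3/s1 MISS; vc=[]
#1 0x19→b3/s1 L1-HIT; vc=[]
#2 0x4f→b9/s1 MISS; vc=[3]
#3 0x1e→b3/s1 VC-HIT; vc=[9]
#4 0x1f→b3/s1 L1-HIT; vc=[9]
#5 0x1e→b3/s1 L1-HIT; vc=[9]
#6 0x1a→b3/s1 L1-HIT; vc=[9]
#7 0x4f→b9/s1 VC-HIT; vc=[3]

VC = [3]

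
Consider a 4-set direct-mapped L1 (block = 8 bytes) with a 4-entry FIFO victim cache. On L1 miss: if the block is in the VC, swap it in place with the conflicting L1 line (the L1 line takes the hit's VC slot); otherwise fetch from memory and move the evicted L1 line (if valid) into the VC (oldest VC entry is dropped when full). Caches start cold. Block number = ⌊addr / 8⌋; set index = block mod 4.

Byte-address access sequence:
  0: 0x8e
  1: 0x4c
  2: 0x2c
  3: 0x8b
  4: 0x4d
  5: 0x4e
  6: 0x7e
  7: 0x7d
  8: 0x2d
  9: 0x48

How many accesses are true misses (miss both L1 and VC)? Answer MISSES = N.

MISSES = 4

  [0] addr=0x8e blk=17 s=1: MISS | VC []
  [1] addr=0x4c blk=9 s=1: MISS | VC [17]
  [2] addr=0x2c blk=5 s=1: MISS | VC [17, 9]
  [3] addr=0x8b blk=17 s=1: VC-HIT | VC [5, 9]
  [4] addr=0x4d blk=9 s=1: VC-HIT | VC [5, 17]
  [5] addr=0x4e blk=9 s=1: L1-HIT | VC [5, 17]
  [6] addr=0x7e blk=15 s=3: MISS | VC [5, 17]
  [7] addr=0x7d blk=15 s=3: L1-HIT | VC [5, 17]
  [8] addr=0x2d blk=5 s=1: VC-HIT | VC [9, 17]
  [9] addr=0x48 blk=9 s=1: VC-HIT | VC [5, 17]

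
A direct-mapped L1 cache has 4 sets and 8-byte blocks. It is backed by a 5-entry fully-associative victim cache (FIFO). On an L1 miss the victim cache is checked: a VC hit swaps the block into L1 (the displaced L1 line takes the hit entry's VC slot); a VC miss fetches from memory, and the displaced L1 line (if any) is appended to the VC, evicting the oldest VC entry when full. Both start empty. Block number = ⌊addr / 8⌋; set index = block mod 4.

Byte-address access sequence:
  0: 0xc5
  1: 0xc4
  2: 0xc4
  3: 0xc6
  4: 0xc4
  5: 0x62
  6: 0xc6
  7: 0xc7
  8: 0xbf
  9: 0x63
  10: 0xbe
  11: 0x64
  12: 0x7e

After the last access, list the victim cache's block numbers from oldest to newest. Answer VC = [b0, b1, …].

VC = [24, 23]

#0 0xc5→b24/s0 MISS; vc=[]
#1 0xc4→b24/s0 L1-HIT; vc=[]
#2 0xc4→b24/s0 L1-HIT; vc=[]
#3 0xc6→b24/s0 L1-HIT; vc=[]
#4 0xc4→b24/s0 L1-HIT; vc=[]
#5 0x62→b12/s0 MISS; vc=[24]
#6 0xc6→b24/s0 VC-HIT; vc=[12]
#7 0xc7→b24/s0 L1-HIT; vc=[12]
#8 0xbf→b23/s3 MISS; vc=[12]
#9 0x63→b12/s0 VC-HIT; vc=[24]
#10 0xbe→b23/s3 L1-HIT; vc=[24]
#11 0x64→b12/s0 L1-HIT; vc=[24]
#12 0x7e→b15/s3 MISS; vc=[24,23]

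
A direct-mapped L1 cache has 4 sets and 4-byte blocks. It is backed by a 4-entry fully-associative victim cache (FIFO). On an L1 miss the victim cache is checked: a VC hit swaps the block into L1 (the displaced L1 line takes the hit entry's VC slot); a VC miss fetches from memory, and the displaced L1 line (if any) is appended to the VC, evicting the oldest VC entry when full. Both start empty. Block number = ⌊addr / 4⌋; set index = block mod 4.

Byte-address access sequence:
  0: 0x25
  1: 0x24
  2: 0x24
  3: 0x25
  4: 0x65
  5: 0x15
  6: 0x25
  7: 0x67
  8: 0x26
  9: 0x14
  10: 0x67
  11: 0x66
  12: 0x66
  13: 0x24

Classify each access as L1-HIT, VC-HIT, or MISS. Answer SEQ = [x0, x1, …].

SEQ = [MISS, L1-HIT, L1-HIT, L1-HIT, MISS, MISS, VC-HIT, VC-HIT, VC-HIT, VC-HIT, VC-HIT, L1-HIT, L1-HIT, VC-HIT]

0: 0x25 (blk 9, set 1) → MISS  vc=[]
1: 0x24 (blk 9, set 1) → L1-HIT  vc=[]
2: 0x24 (blk 9, set 1) → L1-HIT  vc=[]
3: 0x25 (blk 9, set 1) → L1-HIT  vc=[]
4: 0x65 (blk 25, set 1) → MISS  vc=[9]
5: 0x15 (blk 5, set 1) → MISS  vc=[9, 25]
6: 0x25 (blk 9, set 1) → VC-HIT  vc=[5, 25]
7: 0x67 (blk 25, set 1) → VC-HIT  vc=[5, 9]
8: 0x26 (blk 9, set 1) → VC-HIT  vc=[5, 25]
9: 0x14 (blk 5, set 1) → VC-HIT  vc=[9, 25]
10: 0x67 (blk 25, set 1) → VC-HIT  vc=[9, 5]
11: 0x66 (blk 25, set 1) → L1-HIT  vc=[9, 5]
12: 0x66 (blk 25, set 1) → L1-HIT  vc=[9, 5]
13: 0x24 (blk 9, set 1) → VC-HIT  vc=[25, 5]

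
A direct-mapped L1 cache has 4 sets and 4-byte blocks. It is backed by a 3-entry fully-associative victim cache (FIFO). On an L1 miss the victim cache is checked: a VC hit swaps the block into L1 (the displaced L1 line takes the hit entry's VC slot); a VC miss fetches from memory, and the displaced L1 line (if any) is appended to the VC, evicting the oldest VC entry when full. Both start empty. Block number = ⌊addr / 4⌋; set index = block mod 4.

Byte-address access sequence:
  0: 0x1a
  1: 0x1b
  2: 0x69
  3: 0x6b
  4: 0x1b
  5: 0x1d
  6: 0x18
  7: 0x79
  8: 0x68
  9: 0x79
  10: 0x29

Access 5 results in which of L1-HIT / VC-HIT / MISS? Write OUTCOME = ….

#0 0x1a→b6/s2 MISS; vc=[]
#1 0x1b→b6/s2 L1-HIT; vc=[]
#2 0x69→b26/s2 MISS; vc=[6]
#3 0x6b→b26/s2 L1-HIT; vc=[6]
#4 0x1b→b6/s2 VC-HIT; vc=[26]
#5 0x1d→b7/s3 MISS; vc=[26]
#6 0x18→b6/s2 L1-HIT; vc=[26]
#7 0x79→b30/s2 MISS; vc=[26,6]
#8 0x68→b26/s2 VC-HIT; vc=[30,6]
#9 0x79→b30/s2 VC-HIT; vc=[26,6]
#10 0x29→b10/s2 MISS; vc=[26,6,30]

OUTCOME = MISS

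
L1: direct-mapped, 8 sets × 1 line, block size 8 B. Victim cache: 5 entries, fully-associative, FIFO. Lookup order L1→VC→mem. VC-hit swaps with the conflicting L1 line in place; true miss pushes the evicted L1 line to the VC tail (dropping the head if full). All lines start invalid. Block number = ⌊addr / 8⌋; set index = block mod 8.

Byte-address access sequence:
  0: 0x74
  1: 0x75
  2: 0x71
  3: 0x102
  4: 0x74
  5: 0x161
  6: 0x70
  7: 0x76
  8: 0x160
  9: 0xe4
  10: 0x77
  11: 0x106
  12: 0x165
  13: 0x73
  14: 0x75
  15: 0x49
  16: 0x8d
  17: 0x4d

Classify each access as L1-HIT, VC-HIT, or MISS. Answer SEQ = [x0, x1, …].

SEQ = [MISS, L1-HIT, L1-HIT, MISS, L1-HIT, MISS, L1-HIT, L1-HIT, L1-HIT, MISS, L1-HIT, L1-HIT, VC-HIT, L1-HIT, L1-HIT, MISS, MISS, VC-HIT]

#0 0x74→b14/s6 MISS; vc=[]
#1 0x75→b14/s6 L1-HIT; vc=[]
#2 0x71→b14/s6 L1-HIT; vc=[]
#3 0x102→b32/s0 MISS; vc=[]
#4 0x74→b14/s6 L1-HIT; vc=[]
#5 0x161→b44/s4 MISS; vc=[]
#6 0x70→b14/s6 L1-HIT; vc=[]
#7 0x76→b14/s6 L1-HIT; vc=[]
#8 0x160→b44/s4 L1-HIT; vc=[]
#9 0xe4→b28/s4 MISS; vc=[44]
#10 0x77→b14/s6 L1-HIT; vc=[44]
#11 0x106→b32/s0 L1-HIT; vc=[44]
#12 0x165→b44/s4 VC-HIT; vc=[28]
#13 0x73→b14/s6 L1-HIT; vc=[28]
#14 0x75→b14/s6 L1-HIT; vc=[28]
#15 0x49→b9/s1 MISS; vc=[28]
#16 0x8d→b17/s1 MISS; vc=[28,9]
#17 0x4d→b9/s1 VC-HIT; vc=[28,17]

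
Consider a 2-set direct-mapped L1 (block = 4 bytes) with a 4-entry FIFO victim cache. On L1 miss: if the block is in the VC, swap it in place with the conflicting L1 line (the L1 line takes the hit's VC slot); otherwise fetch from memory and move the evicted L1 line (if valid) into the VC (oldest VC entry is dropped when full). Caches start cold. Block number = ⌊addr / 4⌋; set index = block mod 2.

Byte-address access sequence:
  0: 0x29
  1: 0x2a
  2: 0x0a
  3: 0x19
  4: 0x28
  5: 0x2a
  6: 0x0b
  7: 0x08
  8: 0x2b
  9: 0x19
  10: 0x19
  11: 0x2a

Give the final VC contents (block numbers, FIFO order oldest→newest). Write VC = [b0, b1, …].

  [0] addr=0x29 blk=10 s=0: MISS | VC []
  [1] addr=0x2a blk=10 s=0: L1-HIT | VC []
  [2] addr=0xa blk=2 s=0: MISS | VC [10]
  [3] addr=0x19 blk=6 s=0: MISS | VC [10, 2]
  [4] addr=0x28 blk=10 s=0: VC-HIT | VC [6, 2]
  [5] addr=0x2a blk=10 s=0: L1-HIT | VC [6, 2]
  [6] addr=0xb blk=2 s=0: VC-HIT | VC [6, 10]
  [7] addr=0x8 blk=2 s=0: L1-HIT | VC [6, 10]
  [8] addr=0x2b blk=10 s=0: VC-HIT | VC [6, 2]
  [9] addr=0x19 blk=6 s=0: VC-HIT | VC [10, 2]
  [10] addr=0x19 blk=6 s=0: L1-HIT | VC [10, 2]
  [11] addr=0x2a blk=10 s=0: VC-HIT | VC [6, 2]

VC = [6, 2]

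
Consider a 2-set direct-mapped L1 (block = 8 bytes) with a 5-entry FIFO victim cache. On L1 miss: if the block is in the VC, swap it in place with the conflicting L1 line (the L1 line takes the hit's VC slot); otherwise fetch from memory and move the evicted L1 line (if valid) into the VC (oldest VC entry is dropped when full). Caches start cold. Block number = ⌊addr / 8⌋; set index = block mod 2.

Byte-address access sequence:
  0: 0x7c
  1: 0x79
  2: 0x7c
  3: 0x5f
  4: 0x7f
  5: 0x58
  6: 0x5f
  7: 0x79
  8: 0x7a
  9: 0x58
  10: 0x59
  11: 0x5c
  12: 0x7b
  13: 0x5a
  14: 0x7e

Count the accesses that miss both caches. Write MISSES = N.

MISSES = 2

0: 0x7c (blk 15, set 1) → MISS  vc=[]
1: 0x79 (blk 15, set 1) → L1-HIT  vc=[]
2: 0x7c (blk 15, set 1) → L1-HIT  vc=[]
3: 0x5f (blk 11, set 1) → MISS  vc=[15]
4: 0x7f (blk 15, set 1) → VC-HIT  vc=[11]
5: 0x58 (blk 11, set 1) → VC-HIT  vc=[15]
6: 0x5f (blk 11, set 1) → L1-HIT  vc=[15]
7: 0x79 (blk 15, set 1) → VC-HIT  vc=[11]
8: 0x7a (blk 15, set 1) → L1-HIT  vc=[11]
9: 0x58 (blk 11, set 1) → VC-HIT  vc=[15]
10: 0x59 (blk 11, set 1) → L1-HIT  vc=[15]
11: 0x5c (blk 11, set 1) → L1-HIT  vc=[15]
12: 0x7b (blk 15, set 1) → VC-HIT  vc=[11]
13: 0x5a (blk 11, set 1) → VC-HIT  vc=[15]
14: 0x7e (blk 15, set 1) → VC-HIT  vc=[11]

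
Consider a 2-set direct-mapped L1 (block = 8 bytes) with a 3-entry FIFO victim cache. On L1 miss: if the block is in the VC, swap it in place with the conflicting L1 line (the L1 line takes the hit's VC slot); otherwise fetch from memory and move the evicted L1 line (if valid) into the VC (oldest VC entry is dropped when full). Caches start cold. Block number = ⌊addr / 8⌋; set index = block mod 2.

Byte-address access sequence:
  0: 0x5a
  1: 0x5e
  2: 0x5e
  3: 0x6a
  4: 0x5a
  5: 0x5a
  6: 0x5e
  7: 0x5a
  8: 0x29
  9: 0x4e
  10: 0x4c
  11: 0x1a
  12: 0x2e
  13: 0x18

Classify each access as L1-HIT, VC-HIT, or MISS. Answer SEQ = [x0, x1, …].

SEQ = [MISS, L1-HIT, L1-HIT, MISS, VC-HIT, L1-HIT, L1-HIT, L1-HIT, MISS, MISS, L1-HIT, MISS, VC-HIT, VC-HIT]

  [0] addr=0x5a blk=11 s=1: MISS | VC []
  [1] addr=0x5e blk=11 s=1: L1-HIT | VC []
  [2] addr=0x5e blk=11 s=1: L1-HIT | VC []
  [3] addr=0x6a blk=13 s=1: MISS | VC [11]
  [4] addr=0x5a blk=11 s=1: VC-HIT | VC [13]
  [5] addr=0x5a blk=11 s=1: L1-HIT | VC [13]
  [6] addr=0x5e blk=11 s=1: L1-HIT | VC [13]
  [7] addr=0x5a blk=11 s=1: L1-HIT | VC [13]
  [8] addr=0x29 blk=5 s=1: MISS | VC [13, 11]
  [9] addr=0x4e blk=9 s=1: MISS | VC [13, 11, 5]
  [10] addr=0x4c blk=9 s=1: L1-HIT | VC [13, 11, 5]
  [11] addr=0x1a blk=3 s=1: MISS | VC [11, 5, 9]
  [12] addr=0x2e blk=5 s=1: VC-HIT | VC [11, 3, 9]
  [13] addr=0x18 blk=3 s=1: VC-HIT | VC [11, 5, 9]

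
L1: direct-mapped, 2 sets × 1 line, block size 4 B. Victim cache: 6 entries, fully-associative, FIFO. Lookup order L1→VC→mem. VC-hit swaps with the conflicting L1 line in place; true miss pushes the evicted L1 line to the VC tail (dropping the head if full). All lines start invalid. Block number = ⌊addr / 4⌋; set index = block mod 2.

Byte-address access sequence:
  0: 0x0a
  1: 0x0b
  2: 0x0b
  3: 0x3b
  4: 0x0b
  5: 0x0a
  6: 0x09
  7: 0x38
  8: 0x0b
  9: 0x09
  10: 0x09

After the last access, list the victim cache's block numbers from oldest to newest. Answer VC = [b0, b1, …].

VC = [14]

0: 0xa (blk 2, set 0) → MISS  vc=[]
1: 0xb (blk 2, set 0) → L1-HIT  vc=[]
2: 0xb (blk 2, set 0) → L1-HIT  vc=[]
3: 0x3b (blk 14, set 0) → MISS  vc=[2]
4: 0xb (blk 2, set 0) → VC-HIT  vc=[14]
5: 0xa (blk 2, set 0) → L1-HIT  vc=[14]
6: 0x9 (blk 2, set 0) → L1-HIT  vc=[14]
7: 0x38 (blk 14, set 0) → VC-HIT  vc=[2]
8: 0xb (blk 2, set 0) → VC-HIT  vc=[14]
9: 0x9 (blk 2, set 0) → L1-HIT  vc=[14]
10: 0x9 (blk 2, set 0) → L1-HIT  vc=[14]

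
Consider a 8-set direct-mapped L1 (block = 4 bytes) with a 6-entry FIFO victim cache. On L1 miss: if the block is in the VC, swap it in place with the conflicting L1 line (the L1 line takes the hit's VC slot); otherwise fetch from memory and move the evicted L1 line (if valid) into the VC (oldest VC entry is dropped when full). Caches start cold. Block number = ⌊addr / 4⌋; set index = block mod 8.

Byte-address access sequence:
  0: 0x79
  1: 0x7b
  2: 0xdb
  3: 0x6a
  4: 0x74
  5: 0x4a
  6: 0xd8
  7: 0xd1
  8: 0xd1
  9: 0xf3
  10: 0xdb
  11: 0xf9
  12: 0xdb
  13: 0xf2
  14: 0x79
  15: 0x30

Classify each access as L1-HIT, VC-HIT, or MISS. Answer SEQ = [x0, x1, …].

0: 0x79 (blk 30, set 6) → MISS  vc=[]
1: 0x7b (blk 30, set 6) → L1-HIT  vc=[]
2: 0xdb (blk 54, set 6) → MISS  vc=[30]
3: 0x6a (blk 26, set 2) → MISS  vc=[30]
4: 0x74 (blk 29, set 5) → MISS  vc=[30]
5: 0x4a (blk 18, set 2) → MISS  vc=[30, 26]
6: 0xd8 (blk 54, set 6) → L1-HIT  vc=[30, 26]
7: 0xd1 (blk 52, set 4) → MISS  vc=[30, 26]
8: 0xd1 (blk 52, set 4) → L1-HIT  vc=[30, 26]
9: 0xf3 (blk 60, set 4) → MISS  vc=[30, 26, 52]
10: 0xdb (blk 54, set 6) → L1-HIT  vc=[30, 26, 52]
11: 0xf9 (blk 62, set 6) → MISS  vc=[30, 26, 52, 54]
12: 0xdb (blk 54, set 6) → VC-HIT  vc=[30, 26, 52, 62]
13: 0xf2 (blk 60, set 4) → L1-HIT  vc=[30, 26, 52, 62]
14: 0x79 (blk 30, set 6) → VC-HIT  vc=[54, 26, 52, 62]
15: 0x30 (blk 12, set 4) → MISS  vc=[54, 26, 52, 62, 60]

SEQ = [MISS, L1-HIT, MISS, MISS, MISS, MISS, L1-HIT, MISS, L1-HIT, MISS, L1-HIT, MISS, VC-HIT, L1-HIT, VC-HIT, MISS]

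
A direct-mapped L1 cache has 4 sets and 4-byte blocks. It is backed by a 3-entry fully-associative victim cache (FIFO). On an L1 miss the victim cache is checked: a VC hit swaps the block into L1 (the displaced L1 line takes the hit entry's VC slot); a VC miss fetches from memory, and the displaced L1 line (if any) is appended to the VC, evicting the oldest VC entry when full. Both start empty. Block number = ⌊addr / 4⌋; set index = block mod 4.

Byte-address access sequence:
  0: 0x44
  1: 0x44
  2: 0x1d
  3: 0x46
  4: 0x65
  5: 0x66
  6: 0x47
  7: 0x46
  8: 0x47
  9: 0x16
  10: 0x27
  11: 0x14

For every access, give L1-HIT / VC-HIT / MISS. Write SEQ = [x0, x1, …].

SEQ = [MISS, L1-HIT, MISS, L1-HIT, MISS, L1-HIT, VC-HIT, L1-HIT, L1-HIT, MISS, MISS, VC-HIT]

0: 0x44 (blk 17, set 1) → MISS  vc=[]
1: 0x44 (blk 17, set 1) → L1-HIT  vc=[]
2: 0x1d (blk 7, set 3) → MISS  vc=[]
3: 0x46 (blk 17, set 1) → L1-HIT  vc=[]
4: 0x65 (blk 25, set 1) → MISS  vc=[17]
5: 0x66 (blk 25, set 1) → L1-HIT  vc=[17]
6: 0x47 (blk 17, set 1) → VC-HIT  vc=[25]
7: 0x46 (blk 17, set 1) → L1-HIT  vc=[25]
8: 0x47 (blk 17, set 1) → L1-HIT  vc=[25]
9: 0x16 (blk 5, set 1) → MISS  vc=[25, 17]
10: 0x27 (blk 9, set 1) → MISS  vc=[25, 17, 5]
11: 0x14 (blk 5, set 1) → VC-HIT  vc=[25, 17, 9]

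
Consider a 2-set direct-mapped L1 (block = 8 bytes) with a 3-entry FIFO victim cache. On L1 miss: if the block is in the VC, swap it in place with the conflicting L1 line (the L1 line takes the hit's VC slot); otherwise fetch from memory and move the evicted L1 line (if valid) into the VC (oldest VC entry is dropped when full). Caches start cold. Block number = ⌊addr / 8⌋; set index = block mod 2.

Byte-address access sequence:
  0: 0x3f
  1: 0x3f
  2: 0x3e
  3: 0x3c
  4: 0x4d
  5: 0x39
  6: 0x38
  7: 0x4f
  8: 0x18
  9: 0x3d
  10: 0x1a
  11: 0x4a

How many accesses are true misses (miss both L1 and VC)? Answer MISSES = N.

MISSES = 3

  [0] addr=0x3f blk=7 s=1: MISS | VC []
  [1] addr=0x3f blk=7 s=1: L1-HIT | VC []
  [2] addr=0x3e blk=7 s=1: L1-HIT | VC []
  [3] addr=0x3c blk=7 s=1: L1-HIT | VC []
  [4] addr=0x4d blk=9 s=1: MISS | VC [7]
  [5] addr=0x39 blk=7 s=1: VC-HIT | VC [9]
  [6] addr=0x38 blk=7 s=1: L1-HIT | VC [9]
  [7] addr=0x4f blk=9 s=1: VC-HIT | VC [7]
  [8] addr=0x18 blk=3 s=1: MISS | VC [7, 9]
  [9] addr=0x3d blk=7 s=1: VC-HIT | VC [3, 9]
  [10] addr=0x1a blk=3 s=1: VC-HIT | VC [7, 9]
  [11] addr=0x4a blk=9 s=1: VC-HIT | VC [7, 3]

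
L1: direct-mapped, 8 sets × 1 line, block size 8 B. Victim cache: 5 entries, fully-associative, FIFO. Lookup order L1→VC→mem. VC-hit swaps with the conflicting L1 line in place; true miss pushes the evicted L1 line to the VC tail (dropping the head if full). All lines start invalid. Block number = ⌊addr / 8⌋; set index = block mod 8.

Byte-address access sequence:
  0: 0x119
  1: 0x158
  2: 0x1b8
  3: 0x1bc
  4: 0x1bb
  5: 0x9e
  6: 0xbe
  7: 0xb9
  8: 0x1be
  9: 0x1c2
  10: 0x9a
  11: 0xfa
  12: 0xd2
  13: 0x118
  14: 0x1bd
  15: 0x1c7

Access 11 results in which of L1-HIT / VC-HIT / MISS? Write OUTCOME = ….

  [0] addr=0x119 blk=35 s=3: MISS | VC []
  [1] addr=0x158 blk=43 s=3: MISS | VC [35]
  [2] addr=0x1b8 blk=55 s=7: MISS | VC [35]
  [3] addr=0x1bc blk=55 s=7: L1-HIT | VC [35]
  [4] addr=0x1bb blk=55 s=7: L1-HIT | VC [35]
  [5] addr=0x9e blk=19 s=3: MISS | VC [35, 43]
  [6] addr=0xbe blk=23 s=7: MISS | VC [35, 43, 55]
  [7] addr=0xb9 blk=23 s=7: L1-HIT | VC [35, 43, 55]
  [8] addr=0x1be blk=55 s=7: VC-HIT | VC [35, 43, 23]
  [9] addr=0x1c2 blk=56 s=0: MISS | VC [35, 43, 23]
  [10] addr=0x9a blk=19 s=3: L1-HIT | VC [35, 43, 23]
  [11] addr=0xfa blk=31 s=7: MISS | VC [35, 43, 23, 55]
  [12] addr=0xd2 blk=26 s=2: MISS | VC [35, 43, 23, 55]
  [13] addr=0x118 blk=35 s=3: VC-HIT | VC [19, 43, 23, 55]
  [14] addr=0x1bd blk=55 s=7: VC-HIT | VC [19, 43, 23, 31]
  [15] addr=0x1c7 blk=56 s=0: L1-HIT | VC [19, 43, 23, 31]

OUTCOME = MISS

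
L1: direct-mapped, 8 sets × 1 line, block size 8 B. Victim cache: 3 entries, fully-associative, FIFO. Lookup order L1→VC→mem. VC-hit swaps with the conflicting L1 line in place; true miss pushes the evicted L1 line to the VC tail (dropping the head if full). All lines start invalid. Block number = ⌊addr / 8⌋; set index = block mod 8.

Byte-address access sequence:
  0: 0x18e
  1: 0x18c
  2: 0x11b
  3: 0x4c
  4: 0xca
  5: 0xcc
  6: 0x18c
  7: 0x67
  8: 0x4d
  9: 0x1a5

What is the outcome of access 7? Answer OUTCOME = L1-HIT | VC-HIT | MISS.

0: 0x18e (blk 49, set 1) → MISS  vc=[]
1: 0x18c (blk 49, set 1) → L1-HIT  vc=[]
2: 0x11b (blk 35, set 3) → MISS  vc=[]
3: 0x4c (blk 9, set 1) → MISS  vc=[49]
4: 0xca (blk 25, set 1) → MISS  vc=[49, 9]
5: 0xcc (blk 25, set 1) → L1-HIT  vc=[49, 9]
6: 0x18c (blk 49, set 1) → VC-HIT  vc=[25, 9]
7: 0x67 (blk 12, set 4) → MISS  vc=[25, 9]
8: 0x4d (blk 9, set 1) → VC-HIT  vc=[25, 49]
9: 0x1a5 (blk 52, set 4) → MISS  vc=[25, 49, 12]

OUTCOME = MISS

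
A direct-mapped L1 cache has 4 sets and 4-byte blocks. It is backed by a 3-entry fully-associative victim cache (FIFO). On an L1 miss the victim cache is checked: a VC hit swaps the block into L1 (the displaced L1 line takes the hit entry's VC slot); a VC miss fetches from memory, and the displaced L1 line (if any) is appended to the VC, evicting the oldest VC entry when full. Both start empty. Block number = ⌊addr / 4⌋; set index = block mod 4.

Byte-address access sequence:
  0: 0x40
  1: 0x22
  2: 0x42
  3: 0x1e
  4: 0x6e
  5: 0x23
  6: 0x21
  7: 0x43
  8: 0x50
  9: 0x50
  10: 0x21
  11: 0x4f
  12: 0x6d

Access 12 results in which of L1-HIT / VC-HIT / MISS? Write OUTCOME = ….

OUTCOME = VC-HIT

  [0] addr=0x40 blk=16 s=0: MISS | VC []
  [1] addr=0x22 blk=8 s=0: MISS | VC [16]
  [2] addr=0x42 blk=16 s=0: VC-HIT | VC [8]
  [3] addr=0x1e blk=7 s=3: MISS | VC [8]
  [4] addr=0x6e blk=27 s=3: MISS | VC [8, 7]
  [5] addr=0x23 blk=8 s=0: VC-HIT | VC [16, 7]
  [6] addr=0x21 blk=8 s=0: L1-HIT | VC [16, 7]
  [7] addr=0x43 blk=16 s=0: VC-HIT | VC [8, 7]
  [8] addr=0x50 blk=20 s=0: MISS | VC [8, 7, 16]
  [9] addr=0x50 blk=20 s=0: L1-HIT | VC [8, 7, 16]
  [10] addr=0x21 blk=8 s=0: VC-HIT | VC [20, 7, 16]
  [11] addr=0x4f blk=19 s=3: MISS | VC [7, 16, 27]
  [12] addr=0x6d blk=27 s=3: VC-HIT | VC [7, 16, 19]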